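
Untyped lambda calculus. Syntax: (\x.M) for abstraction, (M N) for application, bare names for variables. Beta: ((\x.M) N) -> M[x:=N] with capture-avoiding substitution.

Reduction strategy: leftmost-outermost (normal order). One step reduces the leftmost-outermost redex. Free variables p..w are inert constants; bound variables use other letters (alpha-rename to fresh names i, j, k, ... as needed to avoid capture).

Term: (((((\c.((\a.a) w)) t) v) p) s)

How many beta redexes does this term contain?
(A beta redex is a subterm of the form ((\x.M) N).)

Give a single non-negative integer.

Answer: 2

Derivation:
Term: (((((\c.((\a.a) w)) t) v) p) s)
  Redex: ((\c.((\a.a) w)) t)
  Redex: ((\a.a) w)
Total redexes: 2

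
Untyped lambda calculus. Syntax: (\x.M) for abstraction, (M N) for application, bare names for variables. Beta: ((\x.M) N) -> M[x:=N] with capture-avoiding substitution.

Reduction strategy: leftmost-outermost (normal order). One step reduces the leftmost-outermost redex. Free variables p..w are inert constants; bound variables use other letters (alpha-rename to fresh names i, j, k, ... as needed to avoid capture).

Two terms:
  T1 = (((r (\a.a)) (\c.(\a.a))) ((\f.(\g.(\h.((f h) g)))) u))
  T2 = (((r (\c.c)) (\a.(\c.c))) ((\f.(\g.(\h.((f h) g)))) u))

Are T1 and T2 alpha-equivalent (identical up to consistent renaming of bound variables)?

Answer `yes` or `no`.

Term 1: (((r (\a.a)) (\c.(\a.a))) ((\f.(\g.(\h.((f h) g)))) u))
Term 2: (((r (\c.c)) (\a.(\c.c))) ((\f.(\g.(\h.((f h) g)))) u))
Alpha-equivalence: compare structure up to binder renaming.
Result: True

Answer: yes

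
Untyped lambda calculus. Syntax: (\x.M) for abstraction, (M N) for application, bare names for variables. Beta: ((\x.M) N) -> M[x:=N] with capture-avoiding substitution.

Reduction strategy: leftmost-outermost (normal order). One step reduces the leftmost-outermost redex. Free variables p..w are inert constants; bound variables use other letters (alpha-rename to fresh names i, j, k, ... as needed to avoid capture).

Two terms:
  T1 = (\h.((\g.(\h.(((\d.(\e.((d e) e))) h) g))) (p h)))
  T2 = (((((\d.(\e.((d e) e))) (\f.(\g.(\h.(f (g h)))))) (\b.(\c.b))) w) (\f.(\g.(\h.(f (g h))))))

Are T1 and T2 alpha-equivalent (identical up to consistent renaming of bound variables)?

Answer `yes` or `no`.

Term 1: (\h.((\g.(\h.(((\d.(\e.((d e) e))) h) g))) (p h)))
Term 2: (((((\d.(\e.((d e) e))) (\f.(\g.(\h.(f (g h)))))) (\b.(\c.b))) w) (\f.(\g.(\h.(f (g h))))))
Alpha-equivalence: compare structure up to binder renaming.
Result: False

Answer: no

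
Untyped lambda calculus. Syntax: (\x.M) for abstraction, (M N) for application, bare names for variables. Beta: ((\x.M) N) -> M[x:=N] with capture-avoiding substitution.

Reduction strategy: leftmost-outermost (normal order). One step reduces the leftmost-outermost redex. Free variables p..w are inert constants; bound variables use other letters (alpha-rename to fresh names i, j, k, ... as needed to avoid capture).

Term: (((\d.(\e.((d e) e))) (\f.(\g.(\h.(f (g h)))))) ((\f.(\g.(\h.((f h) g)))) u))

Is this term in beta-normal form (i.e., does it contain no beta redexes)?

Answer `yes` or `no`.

Answer: no

Derivation:
Term: (((\d.(\e.((d e) e))) (\f.(\g.(\h.(f (g h)))))) ((\f.(\g.(\h.((f h) g)))) u))
Found 2 beta redex(es).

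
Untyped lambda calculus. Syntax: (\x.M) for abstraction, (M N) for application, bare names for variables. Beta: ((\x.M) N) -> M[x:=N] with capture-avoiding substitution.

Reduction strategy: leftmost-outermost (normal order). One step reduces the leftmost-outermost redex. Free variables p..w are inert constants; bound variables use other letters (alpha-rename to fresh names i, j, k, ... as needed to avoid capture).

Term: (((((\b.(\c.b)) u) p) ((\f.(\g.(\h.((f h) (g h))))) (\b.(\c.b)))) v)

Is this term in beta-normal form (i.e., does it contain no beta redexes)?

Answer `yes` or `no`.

Answer: no

Derivation:
Term: (((((\b.(\c.b)) u) p) ((\f.(\g.(\h.((f h) (g h))))) (\b.(\c.b)))) v)
Found 2 beta redex(es).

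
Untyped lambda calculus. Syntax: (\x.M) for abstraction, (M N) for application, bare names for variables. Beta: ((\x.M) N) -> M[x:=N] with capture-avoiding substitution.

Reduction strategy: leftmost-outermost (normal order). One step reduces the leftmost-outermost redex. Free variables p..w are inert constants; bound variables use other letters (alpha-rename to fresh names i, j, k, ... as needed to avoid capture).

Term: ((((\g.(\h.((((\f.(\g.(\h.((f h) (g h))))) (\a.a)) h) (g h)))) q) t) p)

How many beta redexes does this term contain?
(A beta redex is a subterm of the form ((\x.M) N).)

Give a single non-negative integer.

Term: ((((\g.(\h.((((\f.(\g.(\h.((f h) (g h))))) (\a.a)) h) (g h)))) q) t) p)
  Redex: ((\g.(\h.((((\f.(\g.(\h.((f h) (g h))))) (\a.a)) h) (g h)))) q)
  Redex: ((\f.(\g.(\h.((f h) (g h))))) (\a.a))
Total redexes: 2

Answer: 2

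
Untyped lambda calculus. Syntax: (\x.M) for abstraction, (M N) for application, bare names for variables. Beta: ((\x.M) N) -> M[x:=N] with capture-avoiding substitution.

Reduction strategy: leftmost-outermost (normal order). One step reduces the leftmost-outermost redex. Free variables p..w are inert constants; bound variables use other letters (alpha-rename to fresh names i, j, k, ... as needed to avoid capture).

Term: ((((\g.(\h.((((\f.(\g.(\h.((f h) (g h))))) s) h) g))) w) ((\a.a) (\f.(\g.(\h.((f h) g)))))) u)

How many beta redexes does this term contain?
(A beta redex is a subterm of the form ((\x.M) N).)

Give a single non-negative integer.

Answer: 3

Derivation:
Term: ((((\g.(\h.((((\f.(\g.(\h.((f h) (g h))))) s) h) g))) w) ((\a.a) (\f.(\g.(\h.((f h) g)))))) u)
  Redex: ((\g.(\h.((((\f.(\g.(\h.((f h) (g h))))) s) h) g))) w)
  Redex: ((\f.(\g.(\h.((f h) (g h))))) s)
  Redex: ((\a.a) (\f.(\g.(\h.((f h) g)))))
Total redexes: 3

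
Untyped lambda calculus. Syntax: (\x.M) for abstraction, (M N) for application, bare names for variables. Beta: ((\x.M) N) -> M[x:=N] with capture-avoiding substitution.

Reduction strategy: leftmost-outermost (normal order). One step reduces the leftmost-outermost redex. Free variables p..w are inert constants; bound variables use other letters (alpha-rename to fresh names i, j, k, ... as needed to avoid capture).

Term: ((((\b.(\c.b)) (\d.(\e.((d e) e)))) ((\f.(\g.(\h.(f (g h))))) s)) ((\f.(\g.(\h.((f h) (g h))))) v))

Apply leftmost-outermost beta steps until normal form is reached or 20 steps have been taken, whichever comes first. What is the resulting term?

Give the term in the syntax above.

Step 0: ((((\b.(\c.b)) (\d.(\e.((d e) e)))) ((\f.(\g.(\h.(f (g h))))) s)) ((\f.(\g.(\h.((f h) (g h))))) v))
Step 1: (((\c.(\d.(\e.((d e) e)))) ((\f.(\g.(\h.(f (g h))))) s)) ((\f.(\g.(\h.((f h) (g h))))) v))
Step 2: ((\d.(\e.((d e) e))) ((\f.(\g.(\h.((f h) (g h))))) v))
Step 3: (\e.((((\f.(\g.(\h.((f h) (g h))))) v) e) e))
Step 4: (\e.(((\g.(\h.((v h) (g h)))) e) e))
Step 5: (\e.((\h.((v h) (e h))) e))
Step 6: (\e.((v e) (e e)))

Answer: (\e.((v e) (e e)))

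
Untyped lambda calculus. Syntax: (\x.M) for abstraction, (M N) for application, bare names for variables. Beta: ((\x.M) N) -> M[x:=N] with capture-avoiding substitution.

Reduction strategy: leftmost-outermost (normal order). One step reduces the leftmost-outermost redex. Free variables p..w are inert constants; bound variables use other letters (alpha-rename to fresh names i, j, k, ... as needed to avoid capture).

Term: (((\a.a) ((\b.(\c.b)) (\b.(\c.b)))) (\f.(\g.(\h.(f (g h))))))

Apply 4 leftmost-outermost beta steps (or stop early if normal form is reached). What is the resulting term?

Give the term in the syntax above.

Step 0: (((\a.a) ((\b.(\c.b)) (\b.(\c.b)))) (\f.(\g.(\h.(f (g h))))))
Step 1: (((\b.(\c.b)) (\b.(\c.b))) (\f.(\g.(\h.(f (g h))))))
Step 2: ((\c.(\b.(\c.b))) (\f.(\g.(\h.(f (g h))))))
Step 3: (\b.(\c.b))
Step 4: (normal form reached)

Answer: (\b.(\c.b))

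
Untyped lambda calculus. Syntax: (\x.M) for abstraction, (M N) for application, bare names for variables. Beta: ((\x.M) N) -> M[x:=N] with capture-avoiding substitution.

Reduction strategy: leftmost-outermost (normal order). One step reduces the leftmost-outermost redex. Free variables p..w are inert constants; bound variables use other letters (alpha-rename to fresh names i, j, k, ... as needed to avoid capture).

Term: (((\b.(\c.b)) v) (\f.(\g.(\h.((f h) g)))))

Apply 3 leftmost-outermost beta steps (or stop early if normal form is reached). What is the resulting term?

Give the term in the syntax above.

Answer: v

Derivation:
Step 0: (((\b.(\c.b)) v) (\f.(\g.(\h.((f h) g)))))
Step 1: ((\c.v) (\f.(\g.(\h.((f h) g)))))
Step 2: v
Step 3: (normal form reached)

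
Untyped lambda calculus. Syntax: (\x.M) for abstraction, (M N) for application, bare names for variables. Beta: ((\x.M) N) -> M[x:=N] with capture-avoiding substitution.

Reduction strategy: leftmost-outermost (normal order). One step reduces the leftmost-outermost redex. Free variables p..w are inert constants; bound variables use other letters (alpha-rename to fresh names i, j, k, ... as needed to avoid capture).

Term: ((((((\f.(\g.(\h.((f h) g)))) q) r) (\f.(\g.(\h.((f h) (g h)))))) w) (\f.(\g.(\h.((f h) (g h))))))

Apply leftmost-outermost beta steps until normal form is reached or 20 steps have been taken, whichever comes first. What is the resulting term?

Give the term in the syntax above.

Answer: ((((q (\f.(\g.(\h.((f h) (g h)))))) r) w) (\f.(\g.(\h.((f h) (g h))))))

Derivation:
Step 0: ((((((\f.(\g.(\h.((f h) g)))) q) r) (\f.(\g.(\h.((f h) (g h)))))) w) (\f.(\g.(\h.((f h) (g h))))))
Step 1: (((((\g.(\h.((q h) g))) r) (\f.(\g.(\h.((f h) (g h)))))) w) (\f.(\g.(\h.((f h) (g h))))))
Step 2: ((((\h.((q h) r)) (\f.(\g.(\h.((f h) (g h)))))) w) (\f.(\g.(\h.((f h) (g h))))))
Step 3: ((((q (\f.(\g.(\h.((f h) (g h)))))) r) w) (\f.(\g.(\h.((f h) (g h))))))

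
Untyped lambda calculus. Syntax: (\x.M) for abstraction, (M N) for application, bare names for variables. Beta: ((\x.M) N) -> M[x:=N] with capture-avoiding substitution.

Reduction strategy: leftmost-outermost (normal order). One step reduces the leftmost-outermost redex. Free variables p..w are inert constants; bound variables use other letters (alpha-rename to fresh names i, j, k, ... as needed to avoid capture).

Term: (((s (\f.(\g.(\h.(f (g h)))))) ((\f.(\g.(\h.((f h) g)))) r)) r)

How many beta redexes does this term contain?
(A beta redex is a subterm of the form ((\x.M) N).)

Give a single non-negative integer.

Answer: 1

Derivation:
Term: (((s (\f.(\g.(\h.(f (g h)))))) ((\f.(\g.(\h.((f h) g)))) r)) r)
  Redex: ((\f.(\g.(\h.((f h) g)))) r)
Total redexes: 1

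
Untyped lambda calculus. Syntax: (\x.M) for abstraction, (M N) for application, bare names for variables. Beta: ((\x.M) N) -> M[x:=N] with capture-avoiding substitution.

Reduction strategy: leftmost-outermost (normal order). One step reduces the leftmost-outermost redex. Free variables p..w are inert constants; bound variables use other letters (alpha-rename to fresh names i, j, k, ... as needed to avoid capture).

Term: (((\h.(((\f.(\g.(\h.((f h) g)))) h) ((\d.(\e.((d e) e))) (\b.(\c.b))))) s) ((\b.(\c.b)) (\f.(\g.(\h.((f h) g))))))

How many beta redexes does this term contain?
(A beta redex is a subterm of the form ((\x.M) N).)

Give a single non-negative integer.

Answer: 4

Derivation:
Term: (((\h.(((\f.(\g.(\h.((f h) g)))) h) ((\d.(\e.((d e) e))) (\b.(\c.b))))) s) ((\b.(\c.b)) (\f.(\g.(\h.((f h) g))))))
  Redex: ((\h.(((\f.(\g.(\h.((f h) g)))) h) ((\d.(\e.((d e) e))) (\b.(\c.b))))) s)
  Redex: ((\f.(\g.(\h.((f h) g)))) h)
  Redex: ((\d.(\e.((d e) e))) (\b.(\c.b)))
  Redex: ((\b.(\c.b)) (\f.(\g.(\h.((f h) g)))))
Total redexes: 4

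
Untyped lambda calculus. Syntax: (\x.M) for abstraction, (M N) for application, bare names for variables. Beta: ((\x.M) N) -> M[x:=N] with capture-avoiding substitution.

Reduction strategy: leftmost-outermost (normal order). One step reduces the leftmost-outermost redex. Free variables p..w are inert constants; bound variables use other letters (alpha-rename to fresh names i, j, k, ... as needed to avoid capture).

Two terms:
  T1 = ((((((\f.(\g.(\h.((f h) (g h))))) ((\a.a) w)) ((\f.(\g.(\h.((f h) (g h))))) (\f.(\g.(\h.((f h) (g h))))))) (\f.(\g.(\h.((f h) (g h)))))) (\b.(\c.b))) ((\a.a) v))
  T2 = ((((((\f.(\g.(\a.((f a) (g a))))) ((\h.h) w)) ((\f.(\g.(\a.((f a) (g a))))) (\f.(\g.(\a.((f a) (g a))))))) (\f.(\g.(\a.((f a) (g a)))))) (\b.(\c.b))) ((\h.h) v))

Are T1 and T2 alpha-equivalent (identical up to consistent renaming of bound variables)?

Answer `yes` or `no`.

Answer: yes

Derivation:
Term 1: ((((((\f.(\g.(\h.((f h) (g h))))) ((\a.a) w)) ((\f.(\g.(\h.((f h) (g h))))) (\f.(\g.(\h.((f h) (g h))))))) (\f.(\g.(\h.((f h) (g h)))))) (\b.(\c.b))) ((\a.a) v))
Term 2: ((((((\f.(\g.(\a.((f a) (g a))))) ((\h.h) w)) ((\f.(\g.(\a.((f a) (g a))))) (\f.(\g.(\a.((f a) (g a))))))) (\f.(\g.(\a.((f a) (g a)))))) (\b.(\c.b))) ((\h.h) v))
Alpha-equivalence: compare structure up to binder renaming.
Result: True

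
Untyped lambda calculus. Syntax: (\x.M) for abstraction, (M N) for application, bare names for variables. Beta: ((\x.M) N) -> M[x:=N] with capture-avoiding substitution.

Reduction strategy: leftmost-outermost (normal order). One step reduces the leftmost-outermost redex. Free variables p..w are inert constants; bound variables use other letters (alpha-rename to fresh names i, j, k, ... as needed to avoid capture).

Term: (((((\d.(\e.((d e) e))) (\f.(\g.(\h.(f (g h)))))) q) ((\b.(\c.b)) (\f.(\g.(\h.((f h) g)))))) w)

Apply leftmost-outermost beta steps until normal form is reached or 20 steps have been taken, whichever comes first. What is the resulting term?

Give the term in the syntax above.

Step 0: (((((\d.(\e.((d e) e))) (\f.(\g.(\h.(f (g h)))))) q) ((\b.(\c.b)) (\f.(\g.(\h.((f h) g)))))) w)
Step 1: ((((\e.(((\f.(\g.(\h.(f (g h))))) e) e)) q) ((\b.(\c.b)) (\f.(\g.(\h.((f h) g)))))) w)
Step 2: (((((\f.(\g.(\h.(f (g h))))) q) q) ((\b.(\c.b)) (\f.(\g.(\h.((f h) g)))))) w)
Step 3: ((((\g.(\h.(q (g h)))) q) ((\b.(\c.b)) (\f.(\g.(\h.((f h) g)))))) w)
Step 4: (((\h.(q (q h))) ((\b.(\c.b)) (\f.(\g.(\h.((f h) g)))))) w)
Step 5: ((q (q ((\b.(\c.b)) (\f.(\g.(\h.((f h) g))))))) w)
Step 6: ((q (q (\c.(\f.(\g.(\h.((f h) g))))))) w)

Answer: ((q (q (\c.(\f.(\g.(\h.((f h) g))))))) w)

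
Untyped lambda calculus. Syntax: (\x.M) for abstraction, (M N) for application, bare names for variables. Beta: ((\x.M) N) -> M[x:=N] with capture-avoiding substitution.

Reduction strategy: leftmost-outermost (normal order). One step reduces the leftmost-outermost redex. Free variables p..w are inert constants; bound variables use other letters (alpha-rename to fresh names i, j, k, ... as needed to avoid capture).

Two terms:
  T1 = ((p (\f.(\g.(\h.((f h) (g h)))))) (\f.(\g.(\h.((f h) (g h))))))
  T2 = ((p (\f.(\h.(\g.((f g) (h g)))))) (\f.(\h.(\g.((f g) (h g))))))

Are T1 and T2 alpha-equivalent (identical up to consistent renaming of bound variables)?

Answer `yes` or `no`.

Answer: yes

Derivation:
Term 1: ((p (\f.(\g.(\h.((f h) (g h)))))) (\f.(\g.(\h.((f h) (g h))))))
Term 2: ((p (\f.(\h.(\g.((f g) (h g)))))) (\f.(\h.(\g.((f g) (h g))))))
Alpha-equivalence: compare structure up to binder renaming.
Result: True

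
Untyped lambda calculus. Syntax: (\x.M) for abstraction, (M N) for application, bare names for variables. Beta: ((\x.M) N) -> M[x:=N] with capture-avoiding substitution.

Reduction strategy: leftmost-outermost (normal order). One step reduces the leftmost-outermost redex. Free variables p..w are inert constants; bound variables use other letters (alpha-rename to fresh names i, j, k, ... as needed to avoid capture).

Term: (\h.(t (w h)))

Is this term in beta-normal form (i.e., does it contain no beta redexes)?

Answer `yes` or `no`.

Answer: yes

Derivation:
Term: (\h.(t (w h)))
No beta redexes found.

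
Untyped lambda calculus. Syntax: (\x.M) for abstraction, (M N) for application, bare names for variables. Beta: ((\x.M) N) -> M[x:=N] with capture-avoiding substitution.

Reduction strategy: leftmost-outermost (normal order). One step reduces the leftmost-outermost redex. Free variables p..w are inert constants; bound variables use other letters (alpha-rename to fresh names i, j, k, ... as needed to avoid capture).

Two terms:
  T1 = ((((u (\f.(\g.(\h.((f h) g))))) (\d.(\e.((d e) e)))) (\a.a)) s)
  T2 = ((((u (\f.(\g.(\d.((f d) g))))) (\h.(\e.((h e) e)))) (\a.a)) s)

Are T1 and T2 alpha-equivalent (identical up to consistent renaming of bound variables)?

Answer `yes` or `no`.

Answer: yes

Derivation:
Term 1: ((((u (\f.(\g.(\h.((f h) g))))) (\d.(\e.((d e) e)))) (\a.a)) s)
Term 2: ((((u (\f.(\g.(\d.((f d) g))))) (\h.(\e.((h e) e)))) (\a.a)) s)
Alpha-equivalence: compare structure up to binder renaming.
Result: True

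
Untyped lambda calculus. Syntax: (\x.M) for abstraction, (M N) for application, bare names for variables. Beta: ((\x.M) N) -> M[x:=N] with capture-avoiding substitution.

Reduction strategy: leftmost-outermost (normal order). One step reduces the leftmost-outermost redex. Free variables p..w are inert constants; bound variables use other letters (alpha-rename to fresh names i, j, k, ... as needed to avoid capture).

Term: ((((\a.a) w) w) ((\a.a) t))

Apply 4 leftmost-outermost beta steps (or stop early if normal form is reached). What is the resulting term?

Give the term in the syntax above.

Step 0: ((((\a.a) w) w) ((\a.a) t))
Step 1: ((w w) ((\a.a) t))
Step 2: ((w w) t)
Step 3: (normal form reached)

Answer: ((w w) t)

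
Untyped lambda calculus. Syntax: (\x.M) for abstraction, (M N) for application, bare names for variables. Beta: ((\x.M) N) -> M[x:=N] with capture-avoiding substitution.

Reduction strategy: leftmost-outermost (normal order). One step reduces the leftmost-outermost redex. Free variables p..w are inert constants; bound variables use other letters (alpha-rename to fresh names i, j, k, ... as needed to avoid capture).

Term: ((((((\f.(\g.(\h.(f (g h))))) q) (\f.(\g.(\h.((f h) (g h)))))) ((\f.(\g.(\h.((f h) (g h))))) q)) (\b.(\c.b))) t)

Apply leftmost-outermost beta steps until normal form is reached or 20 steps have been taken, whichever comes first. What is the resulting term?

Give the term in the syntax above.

Step 0: ((((((\f.(\g.(\h.(f (g h))))) q) (\f.(\g.(\h.((f h) (g h)))))) ((\f.(\g.(\h.((f h) (g h))))) q)) (\b.(\c.b))) t)
Step 1: (((((\g.(\h.(q (g h)))) (\f.(\g.(\h.((f h) (g h)))))) ((\f.(\g.(\h.((f h) (g h))))) q)) (\b.(\c.b))) t)
Step 2: ((((\h.(q ((\f.(\g.(\h.((f h) (g h))))) h))) ((\f.(\g.(\h.((f h) (g h))))) q)) (\b.(\c.b))) t)
Step 3: (((q ((\f.(\g.(\h.((f h) (g h))))) ((\f.(\g.(\h.((f h) (g h))))) q))) (\b.(\c.b))) t)
Step 4: (((q (\g.(\h.((((\f.(\g.(\h.((f h) (g h))))) q) h) (g h))))) (\b.(\c.b))) t)
Step 5: (((q (\g.(\h.(((\g.(\h.((q h) (g h)))) h) (g h))))) (\b.(\c.b))) t)
Step 6: (((q (\g.(\h.((\i.((q i) (h i))) (g h))))) (\b.(\c.b))) t)
Step 7: (((q (\g.(\h.((q (g h)) (h (g h)))))) (\b.(\c.b))) t)

Answer: (((q (\g.(\h.((q (g h)) (h (g h)))))) (\b.(\c.b))) t)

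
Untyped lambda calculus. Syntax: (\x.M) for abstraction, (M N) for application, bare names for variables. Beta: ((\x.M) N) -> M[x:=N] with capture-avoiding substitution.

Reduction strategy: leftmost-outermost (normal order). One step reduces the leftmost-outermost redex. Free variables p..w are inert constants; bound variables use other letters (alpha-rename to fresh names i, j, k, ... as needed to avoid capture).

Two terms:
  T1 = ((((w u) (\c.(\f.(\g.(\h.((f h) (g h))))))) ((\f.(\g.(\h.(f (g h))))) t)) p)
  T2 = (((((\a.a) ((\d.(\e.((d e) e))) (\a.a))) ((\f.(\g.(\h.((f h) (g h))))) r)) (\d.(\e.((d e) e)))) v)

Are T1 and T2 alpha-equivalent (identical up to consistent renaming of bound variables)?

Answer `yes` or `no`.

Term 1: ((((w u) (\c.(\f.(\g.(\h.((f h) (g h))))))) ((\f.(\g.(\h.(f (g h))))) t)) p)
Term 2: (((((\a.a) ((\d.(\e.((d e) e))) (\a.a))) ((\f.(\g.(\h.((f h) (g h))))) r)) (\d.(\e.((d e) e)))) v)
Alpha-equivalence: compare structure up to binder renaming.
Result: False

Answer: no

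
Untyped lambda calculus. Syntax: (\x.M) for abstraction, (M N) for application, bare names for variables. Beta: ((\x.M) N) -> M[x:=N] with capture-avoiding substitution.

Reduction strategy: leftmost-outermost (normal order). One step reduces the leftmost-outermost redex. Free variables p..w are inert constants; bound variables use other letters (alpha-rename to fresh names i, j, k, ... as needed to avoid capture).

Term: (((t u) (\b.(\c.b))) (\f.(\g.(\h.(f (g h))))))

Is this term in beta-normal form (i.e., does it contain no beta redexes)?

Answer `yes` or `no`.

Term: (((t u) (\b.(\c.b))) (\f.(\g.(\h.(f (g h))))))
No beta redexes found.

Answer: yes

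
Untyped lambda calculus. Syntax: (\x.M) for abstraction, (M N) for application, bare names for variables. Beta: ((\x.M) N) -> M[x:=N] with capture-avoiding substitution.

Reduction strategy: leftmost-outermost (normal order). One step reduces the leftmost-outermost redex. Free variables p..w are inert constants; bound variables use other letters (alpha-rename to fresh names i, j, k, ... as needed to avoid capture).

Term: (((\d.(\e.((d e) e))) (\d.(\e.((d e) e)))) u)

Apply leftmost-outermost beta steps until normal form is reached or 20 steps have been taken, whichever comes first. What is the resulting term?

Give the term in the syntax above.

Step 0: (((\d.(\e.((d e) e))) (\d.(\e.((d e) e)))) u)
Step 1: ((\e.(((\d.(\e.((d e) e))) e) e)) u)
Step 2: (((\d.(\e.((d e) e))) u) u)
Step 3: ((\e.((u e) e)) u)
Step 4: ((u u) u)

Answer: ((u u) u)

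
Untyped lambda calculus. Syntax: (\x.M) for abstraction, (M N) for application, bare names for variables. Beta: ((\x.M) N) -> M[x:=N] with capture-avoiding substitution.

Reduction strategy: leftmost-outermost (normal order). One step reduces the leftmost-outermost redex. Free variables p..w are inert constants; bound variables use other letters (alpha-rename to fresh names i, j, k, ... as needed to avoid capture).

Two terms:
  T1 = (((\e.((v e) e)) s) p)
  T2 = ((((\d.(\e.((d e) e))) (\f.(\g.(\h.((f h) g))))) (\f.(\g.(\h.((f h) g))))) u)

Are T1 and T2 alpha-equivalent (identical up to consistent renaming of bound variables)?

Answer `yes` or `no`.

Term 1: (((\e.((v e) e)) s) p)
Term 2: ((((\d.(\e.((d e) e))) (\f.(\g.(\h.((f h) g))))) (\f.(\g.(\h.((f h) g))))) u)
Alpha-equivalence: compare structure up to binder renaming.
Result: False

Answer: no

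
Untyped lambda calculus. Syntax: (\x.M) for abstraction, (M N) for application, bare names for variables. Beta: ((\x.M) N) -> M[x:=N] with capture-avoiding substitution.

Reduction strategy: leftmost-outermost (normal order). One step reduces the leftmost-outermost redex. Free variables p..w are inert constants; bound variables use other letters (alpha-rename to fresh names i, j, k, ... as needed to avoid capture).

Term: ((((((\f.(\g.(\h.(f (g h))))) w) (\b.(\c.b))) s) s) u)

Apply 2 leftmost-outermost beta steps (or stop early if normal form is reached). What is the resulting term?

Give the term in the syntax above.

Step 0: ((((((\f.(\g.(\h.(f (g h))))) w) (\b.(\c.b))) s) s) u)
Step 1: (((((\g.(\h.(w (g h)))) (\b.(\c.b))) s) s) u)
Step 2: ((((\h.(w ((\b.(\c.b)) h))) s) s) u)

Answer: ((((\h.(w ((\b.(\c.b)) h))) s) s) u)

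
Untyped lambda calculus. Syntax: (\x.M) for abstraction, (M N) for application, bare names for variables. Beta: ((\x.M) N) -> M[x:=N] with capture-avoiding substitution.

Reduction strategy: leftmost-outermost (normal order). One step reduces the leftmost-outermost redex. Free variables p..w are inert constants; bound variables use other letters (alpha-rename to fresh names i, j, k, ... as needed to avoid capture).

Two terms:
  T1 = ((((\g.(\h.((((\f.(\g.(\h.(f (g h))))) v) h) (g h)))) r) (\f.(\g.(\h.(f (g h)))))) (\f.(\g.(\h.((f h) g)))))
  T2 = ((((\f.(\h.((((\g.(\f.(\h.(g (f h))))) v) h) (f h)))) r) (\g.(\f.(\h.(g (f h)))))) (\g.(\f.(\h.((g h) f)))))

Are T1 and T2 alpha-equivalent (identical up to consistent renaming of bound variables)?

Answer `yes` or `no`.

Answer: yes

Derivation:
Term 1: ((((\g.(\h.((((\f.(\g.(\h.(f (g h))))) v) h) (g h)))) r) (\f.(\g.(\h.(f (g h)))))) (\f.(\g.(\h.((f h) g)))))
Term 2: ((((\f.(\h.((((\g.(\f.(\h.(g (f h))))) v) h) (f h)))) r) (\g.(\f.(\h.(g (f h)))))) (\g.(\f.(\h.((g h) f)))))
Alpha-equivalence: compare structure up to binder renaming.
Result: True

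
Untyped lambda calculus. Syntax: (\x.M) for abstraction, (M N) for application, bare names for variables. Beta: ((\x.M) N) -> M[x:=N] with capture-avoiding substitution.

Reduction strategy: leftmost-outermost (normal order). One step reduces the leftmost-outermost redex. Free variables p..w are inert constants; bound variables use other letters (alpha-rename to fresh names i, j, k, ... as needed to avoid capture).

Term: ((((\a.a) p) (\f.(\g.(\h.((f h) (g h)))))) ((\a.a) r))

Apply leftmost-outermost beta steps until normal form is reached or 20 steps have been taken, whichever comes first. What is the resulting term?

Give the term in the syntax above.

Answer: ((p (\f.(\g.(\h.((f h) (g h)))))) r)

Derivation:
Step 0: ((((\a.a) p) (\f.(\g.(\h.((f h) (g h)))))) ((\a.a) r))
Step 1: ((p (\f.(\g.(\h.((f h) (g h)))))) ((\a.a) r))
Step 2: ((p (\f.(\g.(\h.((f h) (g h)))))) r)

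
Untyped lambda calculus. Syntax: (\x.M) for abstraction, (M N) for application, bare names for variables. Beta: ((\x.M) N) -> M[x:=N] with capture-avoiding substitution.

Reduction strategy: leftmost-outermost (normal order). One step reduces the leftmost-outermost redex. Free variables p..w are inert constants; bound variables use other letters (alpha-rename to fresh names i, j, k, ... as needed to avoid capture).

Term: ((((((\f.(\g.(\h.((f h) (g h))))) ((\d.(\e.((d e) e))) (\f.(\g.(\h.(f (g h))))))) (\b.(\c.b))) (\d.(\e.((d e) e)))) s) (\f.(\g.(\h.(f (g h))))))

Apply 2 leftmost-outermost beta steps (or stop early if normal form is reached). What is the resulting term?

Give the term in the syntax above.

Step 0: ((((((\f.(\g.(\h.((f h) (g h))))) ((\d.(\e.((d e) e))) (\f.(\g.(\h.(f (g h))))))) (\b.(\c.b))) (\d.(\e.((d e) e)))) s) (\f.(\g.(\h.(f (g h))))))
Step 1: (((((\g.(\h.((((\d.(\e.((d e) e))) (\f.(\g.(\h.(f (g h)))))) h) (g h)))) (\b.(\c.b))) (\d.(\e.((d e) e)))) s) (\f.(\g.(\h.(f (g h))))))
Step 2: ((((\h.((((\d.(\e.((d e) e))) (\f.(\g.(\h.(f (g h)))))) h) ((\b.(\c.b)) h))) (\d.(\e.((d e) e)))) s) (\f.(\g.(\h.(f (g h))))))

Answer: ((((\h.((((\d.(\e.((d e) e))) (\f.(\g.(\h.(f (g h)))))) h) ((\b.(\c.b)) h))) (\d.(\e.((d e) e)))) s) (\f.(\g.(\h.(f (g h))))))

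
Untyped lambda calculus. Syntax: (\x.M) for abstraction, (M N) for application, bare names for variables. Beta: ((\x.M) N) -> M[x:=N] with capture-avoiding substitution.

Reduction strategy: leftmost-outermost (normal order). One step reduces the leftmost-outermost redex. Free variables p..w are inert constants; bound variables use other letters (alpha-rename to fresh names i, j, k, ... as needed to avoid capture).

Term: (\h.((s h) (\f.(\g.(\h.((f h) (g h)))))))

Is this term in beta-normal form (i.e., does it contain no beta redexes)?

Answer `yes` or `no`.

Term: (\h.((s h) (\f.(\g.(\h.((f h) (g h)))))))
No beta redexes found.

Answer: yes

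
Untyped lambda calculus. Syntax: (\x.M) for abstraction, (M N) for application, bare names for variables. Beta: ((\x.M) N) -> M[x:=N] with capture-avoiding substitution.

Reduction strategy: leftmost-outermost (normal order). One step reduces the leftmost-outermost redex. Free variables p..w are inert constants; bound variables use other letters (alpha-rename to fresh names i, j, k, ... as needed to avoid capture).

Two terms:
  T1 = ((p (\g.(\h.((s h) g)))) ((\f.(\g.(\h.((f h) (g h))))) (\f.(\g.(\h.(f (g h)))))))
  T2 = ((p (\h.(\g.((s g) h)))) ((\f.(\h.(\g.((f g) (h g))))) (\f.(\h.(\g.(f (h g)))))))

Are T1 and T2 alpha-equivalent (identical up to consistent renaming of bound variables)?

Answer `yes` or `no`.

Answer: yes

Derivation:
Term 1: ((p (\g.(\h.((s h) g)))) ((\f.(\g.(\h.((f h) (g h))))) (\f.(\g.(\h.(f (g h)))))))
Term 2: ((p (\h.(\g.((s g) h)))) ((\f.(\h.(\g.((f g) (h g))))) (\f.(\h.(\g.(f (h g)))))))
Alpha-equivalence: compare structure up to binder renaming.
Result: True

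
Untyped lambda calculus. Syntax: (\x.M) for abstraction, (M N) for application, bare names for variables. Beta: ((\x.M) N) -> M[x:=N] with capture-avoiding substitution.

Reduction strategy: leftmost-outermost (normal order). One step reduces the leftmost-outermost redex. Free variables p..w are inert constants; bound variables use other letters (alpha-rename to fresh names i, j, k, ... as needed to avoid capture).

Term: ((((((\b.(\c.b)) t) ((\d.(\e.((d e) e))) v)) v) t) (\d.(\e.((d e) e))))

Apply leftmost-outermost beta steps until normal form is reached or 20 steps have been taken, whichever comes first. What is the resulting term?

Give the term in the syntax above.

Step 0: ((((((\b.(\c.b)) t) ((\d.(\e.((d e) e))) v)) v) t) (\d.(\e.((d e) e))))
Step 1: (((((\c.t) ((\d.(\e.((d e) e))) v)) v) t) (\d.(\e.((d e) e))))
Step 2: (((t v) t) (\d.(\e.((d e) e))))

Answer: (((t v) t) (\d.(\e.((d e) e))))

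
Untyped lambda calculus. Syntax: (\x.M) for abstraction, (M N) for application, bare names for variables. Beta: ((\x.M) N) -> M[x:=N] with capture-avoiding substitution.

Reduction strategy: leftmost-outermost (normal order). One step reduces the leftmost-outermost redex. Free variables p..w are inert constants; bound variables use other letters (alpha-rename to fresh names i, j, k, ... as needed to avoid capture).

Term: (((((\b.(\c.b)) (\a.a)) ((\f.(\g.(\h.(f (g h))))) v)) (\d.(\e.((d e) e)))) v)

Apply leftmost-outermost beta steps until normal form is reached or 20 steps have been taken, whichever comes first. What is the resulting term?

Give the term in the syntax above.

Answer: (\e.((v e) e))

Derivation:
Step 0: (((((\b.(\c.b)) (\a.a)) ((\f.(\g.(\h.(f (g h))))) v)) (\d.(\e.((d e) e)))) v)
Step 1: ((((\c.(\a.a)) ((\f.(\g.(\h.(f (g h))))) v)) (\d.(\e.((d e) e)))) v)
Step 2: (((\a.a) (\d.(\e.((d e) e)))) v)
Step 3: ((\d.(\e.((d e) e))) v)
Step 4: (\e.((v e) e))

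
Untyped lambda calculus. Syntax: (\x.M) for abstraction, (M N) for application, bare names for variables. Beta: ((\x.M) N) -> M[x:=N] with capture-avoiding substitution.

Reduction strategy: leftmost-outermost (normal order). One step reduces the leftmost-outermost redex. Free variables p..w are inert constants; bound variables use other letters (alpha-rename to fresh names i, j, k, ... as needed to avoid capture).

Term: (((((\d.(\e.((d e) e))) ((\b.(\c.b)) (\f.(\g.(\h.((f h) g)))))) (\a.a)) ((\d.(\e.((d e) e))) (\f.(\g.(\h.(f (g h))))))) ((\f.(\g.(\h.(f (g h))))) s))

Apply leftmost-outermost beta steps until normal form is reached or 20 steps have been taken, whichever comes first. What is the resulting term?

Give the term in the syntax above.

Answer: (\h.(s (\i.(h (h i)))))

Derivation:
Step 0: (((((\d.(\e.((d e) e))) ((\b.(\c.b)) (\f.(\g.(\h.((f h) g)))))) (\a.a)) ((\d.(\e.((d e) e))) (\f.(\g.(\h.(f (g h))))))) ((\f.(\g.(\h.(f (g h))))) s))
Step 1: ((((\e.((((\b.(\c.b)) (\f.(\g.(\h.((f h) g))))) e) e)) (\a.a)) ((\d.(\e.((d e) e))) (\f.(\g.(\h.(f (g h))))))) ((\f.(\g.(\h.(f (g h))))) s))
Step 2: ((((((\b.(\c.b)) (\f.(\g.(\h.((f h) g))))) (\a.a)) (\a.a)) ((\d.(\e.((d e) e))) (\f.(\g.(\h.(f (g h))))))) ((\f.(\g.(\h.(f (g h))))) s))
Step 3: (((((\c.(\f.(\g.(\h.((f h) g))))) (\a.a)) (\a.a)) ((\d.(\e.((d e) e))) (\f.(\g.(\h.(f (g h))))))) ((\f.(\g.(\h.(f (g h))))) s))
Step 4: ((((\f.(\g.(\h.((f h) g)))) (\a.a)) ((\d.(\e.((d e) e))) (\f.(\g.(\h.(f (g h))))))) ((\f.(\g.(\h.(f (g h))))) s))
Step 5: (((\g.(\h.(((\a.a) h) g))) ((\d.(\e.((d e) e))) (\f.(\g.(\h.(f (g h))))))) ((\f.(\g.(\h.(f (g h))))) s))
Step 6: ((\h.(((\a.a) h) ((\d.(\e.((d e) e))) (\f.(\g.(\h.(f (g h)))))))) ((\f.(\g.(\h.(f (g h))))) s))
Step 7: (((\a.a) ((\f.(\g.(\h.(f (g h))))) s)) ((\d.(\e.((d e) e))) (\f.(\g.(\h.(f (g h)))))))
Step 8: (((\f.(\g.(\h.(f (g h))))) s) ((\d.(\e.((d e) e))) (\f.(\g.(\h.(f (g h)))))))
Step 9: ((\g.(\h.(s (g h)))) ((\d.(\e.((d e) e))) (\f.(\g.(\h.(f (g h)))))))
Step 10: (\h.(s (((\d.(\e.((d e) e))) (\f.(\g.(\h.(f (g h)))))) h)))
Step 11: (\h.(s ((\e.(((\f.(\g.(\h.(f (g h))))) e) e)) h)))
Step 12: (\h.(s (((\f.(\g.(\h.(f (g h))))) h) h)))
Step 13: (\h.(s ((\g.(\i.(h (g i)))) h)))
Step 14: (\h.(s (\i.(h (h i)))))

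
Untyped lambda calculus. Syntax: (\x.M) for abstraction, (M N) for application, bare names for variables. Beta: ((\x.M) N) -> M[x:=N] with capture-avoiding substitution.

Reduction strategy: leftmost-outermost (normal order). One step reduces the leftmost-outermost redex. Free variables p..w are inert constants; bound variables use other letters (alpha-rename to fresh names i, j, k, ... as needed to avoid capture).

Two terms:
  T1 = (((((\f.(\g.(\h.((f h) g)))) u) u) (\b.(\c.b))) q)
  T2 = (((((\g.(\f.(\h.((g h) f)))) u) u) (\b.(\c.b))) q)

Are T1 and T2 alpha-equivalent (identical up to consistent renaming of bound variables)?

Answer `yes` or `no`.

Answer: yes

Derivation:
Term 1: (((((\f.(\g.(\h.((f h) g)))) u) u) (\b.(\c.b))) q)
Term 2: (((((\g.(\f.(\h.((g h) f)))) u) u) (\b.(\c.b))) q)
Alpha-equivalence: compare structure up to binder renaming.
Result: True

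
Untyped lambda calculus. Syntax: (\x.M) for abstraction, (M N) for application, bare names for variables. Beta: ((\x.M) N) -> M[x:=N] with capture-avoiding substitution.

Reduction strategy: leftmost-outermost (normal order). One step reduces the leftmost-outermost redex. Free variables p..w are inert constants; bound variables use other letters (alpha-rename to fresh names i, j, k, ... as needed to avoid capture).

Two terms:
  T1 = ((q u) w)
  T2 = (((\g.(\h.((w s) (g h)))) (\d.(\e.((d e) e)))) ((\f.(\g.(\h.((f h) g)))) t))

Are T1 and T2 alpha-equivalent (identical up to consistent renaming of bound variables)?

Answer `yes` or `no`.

Term 1: ((q u) w)
Term 2: (((\g.(\h.((w s) (g h)))) (\d.(\e.((d e) e)))) ((\f.(\g.(\h.((f h) g)))) t))
Alpha-equivalence: compare structure up to binder renaming.
Result: False

Answer: no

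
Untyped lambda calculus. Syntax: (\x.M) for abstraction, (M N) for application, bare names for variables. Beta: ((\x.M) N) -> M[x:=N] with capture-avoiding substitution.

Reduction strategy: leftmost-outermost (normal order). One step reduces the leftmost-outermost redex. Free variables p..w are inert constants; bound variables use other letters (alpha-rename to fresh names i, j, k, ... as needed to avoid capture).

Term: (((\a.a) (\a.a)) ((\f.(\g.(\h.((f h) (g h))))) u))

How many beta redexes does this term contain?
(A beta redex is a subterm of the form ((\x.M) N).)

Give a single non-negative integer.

Term: (((\a.a) (\a.a)) ((\f.(\g.(\h.((f h) (g h))))) u))
  Redex: ((\a.a) (\a.a))
  Redex: ((\f.(\g.(\h.((f h) (g h))))) u)
Total redexes: 2

Answer: 2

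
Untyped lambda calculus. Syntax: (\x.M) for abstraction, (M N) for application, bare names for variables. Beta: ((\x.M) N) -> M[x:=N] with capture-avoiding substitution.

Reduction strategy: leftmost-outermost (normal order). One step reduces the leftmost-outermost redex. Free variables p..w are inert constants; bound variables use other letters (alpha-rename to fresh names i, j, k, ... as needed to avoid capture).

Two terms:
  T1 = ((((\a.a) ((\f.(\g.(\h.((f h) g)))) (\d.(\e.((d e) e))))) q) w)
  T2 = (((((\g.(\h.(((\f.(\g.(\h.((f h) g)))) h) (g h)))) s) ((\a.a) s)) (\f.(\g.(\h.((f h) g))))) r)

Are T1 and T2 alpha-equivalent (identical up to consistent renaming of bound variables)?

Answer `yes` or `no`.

Term 1: ((((\a.a) ((\f.(\g.(\h.((f h) g)))) (\d.(\e.((d e) e))))) q) w)
Term 2: (((((\g.(\h.(((\f.(\g.(\h.((f h) g)))) h) (g h)))) s) ((\a.a) s)) (\f.(\g.(\h.((f h) g))))) r)
Alpha-equivalence: compare structure up to binder renaming.
Result: False

Answer: no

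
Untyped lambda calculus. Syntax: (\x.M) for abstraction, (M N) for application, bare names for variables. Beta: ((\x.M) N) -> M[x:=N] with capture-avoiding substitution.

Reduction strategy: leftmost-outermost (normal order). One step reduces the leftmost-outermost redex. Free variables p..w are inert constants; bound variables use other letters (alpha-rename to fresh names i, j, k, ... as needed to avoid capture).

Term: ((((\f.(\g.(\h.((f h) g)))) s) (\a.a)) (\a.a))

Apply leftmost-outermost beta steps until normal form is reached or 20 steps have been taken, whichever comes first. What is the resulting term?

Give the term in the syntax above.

Answer: ((s (\a.a)) (\a.a))

Derivation:
Step 0: ((((\f.(\g.(\h.((f h) g)))) s) (\a.a)) (\a.a))
Step 1: (((\g.(\h.((s h) g))) (\a.a)) (\a.a))
Step 2: ((\h.((s h) (\a.a))) (\a.a))
Step 3: ((s (\a.a)) (\a.a))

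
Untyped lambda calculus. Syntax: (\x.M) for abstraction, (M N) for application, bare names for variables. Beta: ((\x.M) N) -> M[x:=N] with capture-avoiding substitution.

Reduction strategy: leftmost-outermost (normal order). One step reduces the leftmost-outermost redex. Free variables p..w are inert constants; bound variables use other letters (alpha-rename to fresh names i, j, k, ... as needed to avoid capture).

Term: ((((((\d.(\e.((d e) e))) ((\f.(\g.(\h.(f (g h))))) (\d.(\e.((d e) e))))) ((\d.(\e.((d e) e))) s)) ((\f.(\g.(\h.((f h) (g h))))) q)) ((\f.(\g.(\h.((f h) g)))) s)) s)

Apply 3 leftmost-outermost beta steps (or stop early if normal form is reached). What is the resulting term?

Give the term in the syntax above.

Step 0: ((((((\d.(\e.((d e) e))) ((\f.(\g.(\h.(f (g h))))) (\d.(\e.((d e) e))))) ((\d.(\e.((d e) e))) s)) ((\f.(\g.(\h.((f h) (g h))))) q)) ((\f.(\g.(\h.((f h) g)))) s)) s)
Step 1: (((((\e.((((\f.(\g.(\h.(f (g h))))) (\d.(\e.((d e) e)))) e) e)) ((\d.(\e.((d e) e))) s)) ((\f.(\g.(\h.((f h) (g h))))) q)) ((\f.(\g.(\h.((f h) g)))) s)) s)
Step 2: (((((((\f.(\g.(\h.(f (g h))))) (\d.(\e.((d e) e)))) ((\d.(\e.((d e) e))) s)) ((\d.(\e.((d e) e))) s)) ((\f.(\g.(\h.((f h) (g h))))) q)) ((\f.(\g.(\h.((f h) g)))) s)) s)
Step 3: ((((((\g.(\h.((\d.(\e.((d e) e))) (g h)))) ((\d.(\e.((d e) e))) s)) ((\d.(\e.((d e) e))) s)) ((\f.(\g.(\h.((f h) (g h))))) q)) ((\f.(\g.(\h.((f h) g)))) s)) s)

Answer: ((((((\g.(\h.((\d.(\e.((d e) e))) (g h)))) ((\d.(\e.((d e) e))) s)) ((\d.(\e.((d e) e))) s)) ((\f.(\g.(\h.((f h) (g h))))) q)) ((\f.(\g.(\h.((f h) g)))) s)) s)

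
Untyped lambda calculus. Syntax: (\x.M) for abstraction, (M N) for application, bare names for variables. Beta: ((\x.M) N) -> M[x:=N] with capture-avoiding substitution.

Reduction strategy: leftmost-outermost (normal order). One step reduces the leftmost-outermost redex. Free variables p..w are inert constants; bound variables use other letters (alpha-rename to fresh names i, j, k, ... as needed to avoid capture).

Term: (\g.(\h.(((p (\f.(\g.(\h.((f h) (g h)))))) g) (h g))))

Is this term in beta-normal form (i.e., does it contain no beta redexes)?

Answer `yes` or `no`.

Term: (\g.(\h.(((p (\f.(\g.(\h.((f h) (g h)))))) g) (h g))))
No beta redexes found.

Answer: yes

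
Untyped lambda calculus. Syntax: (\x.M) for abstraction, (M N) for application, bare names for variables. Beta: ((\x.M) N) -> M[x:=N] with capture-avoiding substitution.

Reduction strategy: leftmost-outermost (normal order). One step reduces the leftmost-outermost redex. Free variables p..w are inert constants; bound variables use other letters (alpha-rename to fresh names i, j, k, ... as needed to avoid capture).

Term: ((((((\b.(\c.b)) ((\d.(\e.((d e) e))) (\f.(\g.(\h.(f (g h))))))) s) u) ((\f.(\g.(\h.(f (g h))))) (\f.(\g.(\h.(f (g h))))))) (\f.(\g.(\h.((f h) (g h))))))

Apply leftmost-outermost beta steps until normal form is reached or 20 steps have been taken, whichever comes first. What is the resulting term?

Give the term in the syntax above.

Step 0: ((((((\b.(\c.b)) ((\d.(\e.((d e) e))) (\f.(\g.(\h.(f (g h))))))) s) u) ((\f.(\g.(\h.(f (g h))))) (\f.(\g.(\h.(f (g h))))))) (\f.(\g.(\h.((f h) (g h))))))
Step 1: (((((\c.((\d.(\e.((d e) e))) (\f.(\g.(\h.(f (g h))))))) s) u) ((\f.(\g.(\h.(f (g h))))) (\f.(\g.(\h.(f (g h))))))) (\f.(\g.(\h.((f h) (g h))))))
Step 2: (((((\d.(\e.((d e) e))) (\f.(\g.(\h.(f (g h)))))) u) ((\f.(\g.(\h.(f (g h))))) (\f.(\g.(\h.(f (g h))))))) (\f.(\g.(\h.((f h) (g h))))))
Step 3: ((((\e.(((\f.(\g.(\h.(f (g h))))) e) e)) u) ((\f.(\g.(\h.(f (g h))))) (\f.(\g.(\h.(f (g h))))))) (\f.(\g.(\h.((f h) (g h))))))
Step 4: (((((\f.(\g.(\h.(f (g h))))) u) u) ((\f.(\g.(\h.(f (g h))))) (\f.(\g.(\h.(f (g h))))))) (\f.(\g.(\h.((f h) (g h))))))
Step 5: ((((\g.(\h.(u (g h)))) u) ((\f.(\g.(\h.(f (g h))))) (\f.(\g.(\h.(f (g h))))))) (\f.(\g.(\h.((f h) (g h))))))
Step 6: (((\h.(u (u h))) ((\f.(\g.(\h.(f (g h))))) (\f.(\g.(\h.(f (g h))))))) (\f.(\g.(\h.((f h) (g h))))))
Step 7: ((u (u ((\f.(\g.(\h.(f (g h))))) (\f.(\g.(\h.(f (g h)))))))) (\f.(\g.(\h.((f h) (g h))))))
Step 8: ((u (u (\g.(\h.((\f.(\g.(\h.(f (g h))))) (g h)))))) (\f.(\g.(\h.((f h) (g h))))))
Step 9: ((u (u (\g.(\h.(\i.(\j.((g h) (i j)))))))) (\f.(\g.(\h.((f h) (g h))))))

Answer: ((u (u (\g.(\h.(\i.(\j.((g h) (i j)))))))) (\f.(\g.(\h.((f h) (g h))))))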